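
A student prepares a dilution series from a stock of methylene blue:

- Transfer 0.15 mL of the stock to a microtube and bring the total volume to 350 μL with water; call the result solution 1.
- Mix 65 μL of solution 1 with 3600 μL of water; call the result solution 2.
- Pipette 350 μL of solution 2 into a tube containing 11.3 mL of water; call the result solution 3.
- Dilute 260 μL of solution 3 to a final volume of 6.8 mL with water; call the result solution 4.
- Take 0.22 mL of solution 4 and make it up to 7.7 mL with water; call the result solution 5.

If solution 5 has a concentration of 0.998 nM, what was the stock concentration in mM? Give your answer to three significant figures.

4.00 mM

Step 1: 0.15 mL brought to 350 μL → factor 0.35/0.15 = 2.3333
Step 2: 65 μL + 3600 μL = 3665 μL total → factor 3665/65 = 56.385
Step 3: 350 μL + 11.3 mL = 11650 μL total → factor 11650/350 = 33.286
Step 4: 260 μL brought to 6.8 mL → factor 6800/260 = 26.154
Step 5: 0.22 mL brought to 7.7 mL → factor 7.7/0.22 = 35
Overall dilution factor = 2.3333 × 56.385 × 33.286 × 26.154 × 35 = 4.0087 × 10^6
Stock = 0.998 nM × 4.0087 × 10^6 = 4.001 × 10^6 nM = 4.00 mM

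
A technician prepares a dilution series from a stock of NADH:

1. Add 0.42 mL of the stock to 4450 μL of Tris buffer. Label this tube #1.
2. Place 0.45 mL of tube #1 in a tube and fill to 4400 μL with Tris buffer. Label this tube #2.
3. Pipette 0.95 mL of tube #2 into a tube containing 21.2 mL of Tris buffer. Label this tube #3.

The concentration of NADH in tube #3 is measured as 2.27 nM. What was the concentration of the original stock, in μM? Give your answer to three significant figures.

Step 1: 0.42 mL + 4450 μL = 4.87 mL total → factor 4.87/0.42 = 11.595
Step 2: 0.45 mL brought to 4400 μL → factor 4.4/0.45 = 9.7778
Step 3: 0.95 mL + 21.2 mL = 22.15 mL total → factor 22.15/0.95 = 23.316
Overall dilution factor = 11.595 × 9.7778 × 23.316 = 2643.4
Stock = 2.27 nM × 2643.4 = 6001 nM = 6.00 μM

6.00 μM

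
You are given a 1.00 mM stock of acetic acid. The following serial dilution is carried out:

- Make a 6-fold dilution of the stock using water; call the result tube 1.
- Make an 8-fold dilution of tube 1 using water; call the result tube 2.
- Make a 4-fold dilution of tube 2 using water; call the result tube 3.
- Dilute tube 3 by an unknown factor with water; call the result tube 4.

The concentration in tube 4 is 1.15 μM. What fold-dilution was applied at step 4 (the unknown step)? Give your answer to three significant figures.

4.53-fold

Step 1: 6-fold → factor 6
Step 2: 8-fold → factor 8
Step 3: 4-fold → factor 4
Step 4: unknown factor x
Product of known-step factors = 192
Overall factor = 1.00 mM / (1.15 μM) = 869.57
x = 869.57 / 192 = 4.53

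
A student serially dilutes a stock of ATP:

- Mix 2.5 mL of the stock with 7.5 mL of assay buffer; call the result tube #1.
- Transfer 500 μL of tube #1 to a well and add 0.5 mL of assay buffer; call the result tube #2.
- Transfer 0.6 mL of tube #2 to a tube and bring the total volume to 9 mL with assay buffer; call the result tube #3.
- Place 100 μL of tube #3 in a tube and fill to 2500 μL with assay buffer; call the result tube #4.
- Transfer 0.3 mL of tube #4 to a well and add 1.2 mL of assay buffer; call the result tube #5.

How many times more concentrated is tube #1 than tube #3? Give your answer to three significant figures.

Step 1: 2.5 mL + 7.5 mL = 10 mL total → factor 10/2.5 = 4
Step 2: 500 μL + 0.5 mL = 1000 μL total → factor 1000/500 = 2
Step 3: 0.6 mL brought to 9 mL → factor 9/0.6 = 15
Dilution factor to tube #1 = 4; to tube #3 = 120
[tube #1]/[tube #3] = (factor to tube #3)/(factor to tube #1) = 120/4 = 30.0

30.0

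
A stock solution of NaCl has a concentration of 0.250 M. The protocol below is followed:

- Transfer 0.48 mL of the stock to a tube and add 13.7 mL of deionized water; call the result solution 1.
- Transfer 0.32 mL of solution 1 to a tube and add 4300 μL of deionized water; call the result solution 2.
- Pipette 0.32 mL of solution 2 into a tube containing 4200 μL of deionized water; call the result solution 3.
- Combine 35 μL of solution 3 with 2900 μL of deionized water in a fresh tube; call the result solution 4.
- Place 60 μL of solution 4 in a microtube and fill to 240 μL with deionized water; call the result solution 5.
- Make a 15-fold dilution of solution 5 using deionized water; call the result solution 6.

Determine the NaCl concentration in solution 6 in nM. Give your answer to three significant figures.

Step 1: 0.48 mL + 13.7 mL = 14.18 mL total → factor 14.18/0.48 = 29.542
Step 2: 0.32 mL + 4300 μL = 4.62 mL total → factor 4.62/0.32 = 14.438
Step 3: 0.32 mL + 4200 μL = 4.52 mL total → factor 4.52/0.32 = 14.125
Step 4: 35 μL + 2900 μL = 2935 μL total → factor 2935/35 = 83.857
Step 5: 60 μL brought to 240 μL → factor 240/60 = 4
Step 6: 15-fold → factor 15
Overall dilution factor = 29.542 × 14.438 × 14.125 × 83.857 × 4 × 15 = 3.0311 × 10^7
Final = 0.250 M / 3.0311 × 10^7 = 8.248 × 10^-9 M = 8.25 nM

8.25 nM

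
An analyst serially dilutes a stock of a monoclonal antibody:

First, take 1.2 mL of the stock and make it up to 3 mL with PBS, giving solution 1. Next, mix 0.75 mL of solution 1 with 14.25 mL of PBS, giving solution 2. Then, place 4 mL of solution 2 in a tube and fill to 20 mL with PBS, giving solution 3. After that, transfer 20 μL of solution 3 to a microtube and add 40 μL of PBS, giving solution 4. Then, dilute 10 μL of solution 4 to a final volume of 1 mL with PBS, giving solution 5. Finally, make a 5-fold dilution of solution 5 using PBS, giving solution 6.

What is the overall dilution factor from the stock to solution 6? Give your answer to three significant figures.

3.75 × 10^5

Step 1: 1.2 mL brought to 3 mL → factor 3/1.2 = 2.5
Step 2: 0.75 mL + 14.25 mL = 15 mL total → factor 15/0.75 = 20
Step 3: 4 mL brought to 20 mL → factor 20/4 = 5
Step 4: 20 μL + 40 μL = 60 μL total → factor 60/20 = 3
Step 5: 10 μL brought to 1 mL → factor 1000/10 = 100
Step 6: 5-fold → factor 5
Overall dilution factor = 2.5 × 20 × 5 × 3 × 100 × 5 = 3.75 × 10^5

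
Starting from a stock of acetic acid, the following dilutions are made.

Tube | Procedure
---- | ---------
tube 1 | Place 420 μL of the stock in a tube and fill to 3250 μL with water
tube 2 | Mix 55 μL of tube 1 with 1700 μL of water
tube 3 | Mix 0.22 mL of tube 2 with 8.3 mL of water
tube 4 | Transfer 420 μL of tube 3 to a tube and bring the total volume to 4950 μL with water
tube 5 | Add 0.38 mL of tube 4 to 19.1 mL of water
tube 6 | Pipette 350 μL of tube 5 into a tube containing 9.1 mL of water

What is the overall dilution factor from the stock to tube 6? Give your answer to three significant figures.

Step 1: 420 μL brought to 3250 μL → factor 3250/420 = 7.7381
Step 2: 55 μL + 1700 μL = 1755 μL total → factor 1755/55 = 31.909
Step 3: 0.22 mL + 8.3 mL = 8.52 mL total → factor 8.52/0.22 = 38.727
Step 4: 420 μL brought to 4950 μL → factor 4950/420 = 11.786
Step 5: 0.38 mL + 19.1 mL = 19.48 mL total → factor 19.48/0.38 = 51.263
Step 6: 350 μL + 9.1 mL = 9450 μL total → factor 9450/350 = 27
Overall dilution factor = 7.7381 × 31.909 × 38.727 × 11.786 × 51.263 × 27 = 1.5599 × 10^8

1.56 × 10^8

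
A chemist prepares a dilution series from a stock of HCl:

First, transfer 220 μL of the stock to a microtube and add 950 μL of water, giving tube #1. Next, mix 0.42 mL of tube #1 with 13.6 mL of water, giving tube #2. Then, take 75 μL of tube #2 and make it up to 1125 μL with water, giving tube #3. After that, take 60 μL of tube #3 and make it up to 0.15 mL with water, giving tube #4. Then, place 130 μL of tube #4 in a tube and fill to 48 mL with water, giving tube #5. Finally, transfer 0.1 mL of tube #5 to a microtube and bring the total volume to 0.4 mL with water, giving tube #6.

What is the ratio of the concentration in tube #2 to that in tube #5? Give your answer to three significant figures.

Step 1: 220 μL + 950 μL = 1170 μL total → factor 1170/220 = 5.3182
Step 2: 0.42 mL + 13.6 mL = 14.02 mL total → factor 14.02/0.42 = 33.381
Step 3: 75 μL brought to 1125 μL → factor 1125/75 = 15
Step 4: 60 μL brought to 0.15 mL → factor 150/60 = 2.5
Step 5: 130 μL brought to 48 mL → factor 48000/130 = 369.23
Dilution factor to tube #2 = 177.53; to tube #5 = 2.4581 × 10^6
[tube #2]/[tube #5] = (factor to tube #5)/(factor to tube #2) = 2.4581 × 10^6/177.53 = 1.38 × 10^4

1.38 × 10^4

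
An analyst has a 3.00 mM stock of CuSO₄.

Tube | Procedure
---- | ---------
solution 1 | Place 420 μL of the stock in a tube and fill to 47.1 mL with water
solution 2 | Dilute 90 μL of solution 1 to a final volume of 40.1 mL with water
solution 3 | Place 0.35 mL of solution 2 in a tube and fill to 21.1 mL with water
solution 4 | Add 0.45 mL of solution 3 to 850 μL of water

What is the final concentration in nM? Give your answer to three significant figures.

Step 1: 420 μL brought to 47.1 mL → factor 47100/420 = 112.14
Step 2: 90 μL brought to 40.1 mL → factor 40100/90 = 445.56
Step 3: 0.35 mL brought to 21.1 mL → factor 21.1/0.35 = 60.286
Step 4: 0.45 mL + 850 μL = 1.3 mL total → factor 1.3/0.45 = 2.8889
Overall dilution factor = 112.14 × 445.56 × 60.286 × 2.8889 = 8.702 × 10^6
Final = 3.00 mM / 8.702 × 10^6 = 3.447 × 10^-7 mM = 0.345 nM

0.345 nM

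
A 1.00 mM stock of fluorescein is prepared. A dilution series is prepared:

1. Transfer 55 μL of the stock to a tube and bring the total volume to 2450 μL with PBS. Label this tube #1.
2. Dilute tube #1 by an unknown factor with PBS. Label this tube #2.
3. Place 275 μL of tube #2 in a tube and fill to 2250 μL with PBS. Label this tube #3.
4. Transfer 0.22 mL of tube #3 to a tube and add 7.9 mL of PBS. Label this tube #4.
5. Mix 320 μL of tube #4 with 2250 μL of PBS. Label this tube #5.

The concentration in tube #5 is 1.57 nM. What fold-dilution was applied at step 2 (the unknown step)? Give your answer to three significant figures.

Step 1: 55 μL brought to 2450 μL → factor 2450/55 = 44.545
Step 2: unknown factor x
Step 3: 275 μL brought to 2250 μL → factor 2250/275 = 8.1818
Step 4: 0.22 mL + 7.9 mL = 8.12 mL total → factor 8.12/0.22 = 36.909
Step 5: 320 μL + 2250 μL = 2570 μL total → factor 2570/320 = 8.0312
Product of known-step factors = 1.0804 × 10^5
Overall factor = 1.00 mM / (1.57 nM) = 6.3694 × 10^5
x = 6.3694 × 10^5 / 1.0804 × 10^5 = 5.90

5.90-fold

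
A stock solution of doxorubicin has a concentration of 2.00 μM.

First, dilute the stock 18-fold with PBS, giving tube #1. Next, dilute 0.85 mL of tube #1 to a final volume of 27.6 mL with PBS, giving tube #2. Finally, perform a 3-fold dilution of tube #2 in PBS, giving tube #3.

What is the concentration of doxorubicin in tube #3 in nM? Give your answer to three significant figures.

Step 1: 18-fold → factor 18
Step 2: 0.85 mL brought to 27.6 mL → factor 27.6/0.85 = 32.471
Step 3: 3-fold → factor 3
Overall dilution factor = 18 × 32.471 × 3 = 1753.4
Final = 2.00 μM / 1753.4 = 0.001141 μM = 1.14 nM

1.14 nM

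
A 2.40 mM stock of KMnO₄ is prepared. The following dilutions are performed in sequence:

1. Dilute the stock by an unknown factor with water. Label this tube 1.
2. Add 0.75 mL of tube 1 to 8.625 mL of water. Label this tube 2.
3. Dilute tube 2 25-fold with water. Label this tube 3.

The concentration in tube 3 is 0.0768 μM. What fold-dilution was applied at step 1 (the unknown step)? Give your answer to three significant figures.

Step 1: unknown factor x
Step 2: 0.75 mL + 8.625 mL = 9.375 mL total → factor 9.375/0.75 = 12.5
Step 3: 25-fold → factor 25
Product of known-step factors = 312.5
Overall factor = 2.40 mM / (0.0768 μM) = 31250
x = 31250 / 312.5 = 100

100-fold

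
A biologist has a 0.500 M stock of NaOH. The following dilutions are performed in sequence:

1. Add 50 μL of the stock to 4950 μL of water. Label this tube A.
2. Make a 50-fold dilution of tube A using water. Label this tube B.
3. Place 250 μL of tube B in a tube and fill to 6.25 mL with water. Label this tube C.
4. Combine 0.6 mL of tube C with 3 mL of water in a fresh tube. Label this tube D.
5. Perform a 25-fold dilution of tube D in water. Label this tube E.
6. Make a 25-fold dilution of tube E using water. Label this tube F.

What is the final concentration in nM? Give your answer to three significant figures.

1.07 nM

Step 1: 50 μL + 4950 μL = 5000 μL total → factor 5000/50 = 100
Step 2: 50-fold → factor 50
Step 3: 250 μL brought to 6.25 mL → factor 6250/250 = 25
Step 4: 0.6 mL + 3 mL = 3.6 mL total → factor 3.6/0.6 = 6
Step 5: 25-fold → factor 25
Step 6: 25-fold → factor 25
Overall dilution factor = 100 × 50 × 25 × 6 × 25 × 25 = 4.6875 × 10^8
Final = 0.500 M / 4.6875 × 10^8 = 1.067 × 10^-9 M = 1.07 nM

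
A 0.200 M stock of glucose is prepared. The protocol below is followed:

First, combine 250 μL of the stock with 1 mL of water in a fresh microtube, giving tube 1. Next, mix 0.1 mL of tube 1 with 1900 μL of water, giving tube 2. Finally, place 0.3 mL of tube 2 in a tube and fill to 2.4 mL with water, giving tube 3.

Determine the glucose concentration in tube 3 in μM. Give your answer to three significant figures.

250 μM

Step 1: 250 μL + 1 mL = 1250 μL total → factor 1250/250 = 5
Step 2: 0.1 mL + 1900 μL = 2 mL total → factor 2/0.1 = 20
Step 3: 0.3 mL brought to 2.4 mL → factor 2.4/0.3 = 8
Overall dilution factor = 5 × 20 × 8 = 800
Final = 0.200 M / 800 = 0.0002500 M = 250 μM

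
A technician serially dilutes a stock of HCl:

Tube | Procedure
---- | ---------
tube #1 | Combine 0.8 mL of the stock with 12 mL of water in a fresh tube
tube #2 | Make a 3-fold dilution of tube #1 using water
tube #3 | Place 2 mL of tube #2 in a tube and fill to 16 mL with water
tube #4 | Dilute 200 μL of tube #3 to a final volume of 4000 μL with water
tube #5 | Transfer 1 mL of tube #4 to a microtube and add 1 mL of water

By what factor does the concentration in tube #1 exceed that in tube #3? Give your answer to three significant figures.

Step 1: 0.8 mL + 12 mL = 12.8 mL total → factor 12.8/0.8 = 16
Step 2: 3-fold → factor 3
Step 3: 2 mL brought to 16 mL → factor 16/2 = 8
Dilution factor to tube #1 = 16; to tube #3 = 384
[tube #1]/[tube #3] = (factor to tube #3)/(factor to tube #1) = 384/16 = 24.0

24.0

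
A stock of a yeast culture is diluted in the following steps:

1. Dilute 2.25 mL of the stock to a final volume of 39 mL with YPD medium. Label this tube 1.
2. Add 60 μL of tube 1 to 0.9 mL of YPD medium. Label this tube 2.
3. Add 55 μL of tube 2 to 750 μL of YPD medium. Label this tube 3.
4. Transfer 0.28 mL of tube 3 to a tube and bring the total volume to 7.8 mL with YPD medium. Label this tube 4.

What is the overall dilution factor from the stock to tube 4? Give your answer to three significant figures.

Step 1: 2.25 mL brought to 39 mL → factor 39/2.25 = 17.333
Step 2: 60 μL + 0.9 mL = 960 μL total → factor 960/60 = 16
Step 3: 55 μL + 750 μL = 805 μL total → factor 805/55 = 14.636
Step 4: 0.28 mL brought to 7.8 mL → factor 7.8/0.28 = 27.857
Overall dilution factor = 17.333 × 16 × 14.636 × 27.857 = 1.1308 × 10^5

1.13 × 10^5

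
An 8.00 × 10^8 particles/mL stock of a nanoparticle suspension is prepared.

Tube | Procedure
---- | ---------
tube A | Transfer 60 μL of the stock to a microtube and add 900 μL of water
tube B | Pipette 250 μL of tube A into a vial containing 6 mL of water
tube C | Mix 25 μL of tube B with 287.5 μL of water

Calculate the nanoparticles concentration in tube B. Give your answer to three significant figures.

Step 1: 60 μL + 900 μL = 960 μL total → factor 960/60 = 16
Step 2: 250 μL + 6 mL = 6250 μL total → factor 6250/250 = 25
Dilution factor through tube B = 16 × 25 = 400
[tube B] = 8.00 × 10^8 particles/mL / 400 = 2.00 × 10^6 particles/mL

2.00 × 10^6 particles/mL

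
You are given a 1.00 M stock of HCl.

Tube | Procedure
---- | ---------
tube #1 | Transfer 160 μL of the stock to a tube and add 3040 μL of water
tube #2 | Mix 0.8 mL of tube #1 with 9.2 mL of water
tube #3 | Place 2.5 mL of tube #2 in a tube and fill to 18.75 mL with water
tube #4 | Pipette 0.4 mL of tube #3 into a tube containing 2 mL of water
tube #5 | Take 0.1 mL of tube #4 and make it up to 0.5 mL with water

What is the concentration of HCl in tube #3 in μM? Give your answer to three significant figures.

Step 1: 160 μL + 3040 μL = 3200 μL total → factor 3200/160 = 20
Step 2: 0.8 mL + 9.2 mL = 10 mL total → factor 10/0.8 = 12.5
Step 3: 2.5 mL brought to 18.75 mL → factor 18.75/2.5 = 7.5
Dilution factor through tube #3 = 20 × 12.5 × 7.5 = 1875
[tube #3] = 1.00 M / 1875 = 0.0005333 M = 533 μM

533 μM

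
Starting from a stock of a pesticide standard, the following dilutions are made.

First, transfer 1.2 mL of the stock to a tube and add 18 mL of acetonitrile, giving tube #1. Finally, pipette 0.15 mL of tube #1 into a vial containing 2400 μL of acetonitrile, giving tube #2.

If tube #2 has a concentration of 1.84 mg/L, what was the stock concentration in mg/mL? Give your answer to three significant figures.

0.500 mg/mL

Step 1: 1.2 mL + 18 mL = 19.2 mL total → factor 19.2/1.2 = 16
Step 2: 0.15 mL + 2400 μL = 2.55 mL total → factor 2.55/0.15 = 17
Overall dilution factor = 16 × 17 = 272
Stock = 1.84 mg/L × 272 = 500.5 mg/L = 0.500 mg/mL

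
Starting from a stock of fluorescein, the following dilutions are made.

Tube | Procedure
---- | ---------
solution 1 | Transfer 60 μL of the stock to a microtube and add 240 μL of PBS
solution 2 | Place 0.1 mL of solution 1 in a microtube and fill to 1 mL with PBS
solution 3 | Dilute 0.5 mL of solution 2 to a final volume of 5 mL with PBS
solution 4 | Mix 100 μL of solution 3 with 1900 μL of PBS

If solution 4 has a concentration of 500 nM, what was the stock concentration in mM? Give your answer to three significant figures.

Step 1: 60 μL + 240 μL = 300 μL total → factor 300/60 = 5
Step 2: 0.1 mL brought to 1 mL → factor 1/0.1 = 10
Step 3: 0.5 mL brought to 5 mL → factor 5/0.5 = 10
Step 4: 100 μL + 1900 μL = 2000 μL total → factor 2000/100 = 20
Overall dilution factor = 5 × 10 × 10 × 20 = 10000
Stock = 500 nM × 10000 = 5.000 × 10^6 nM = 5.00 mM

5.00 mM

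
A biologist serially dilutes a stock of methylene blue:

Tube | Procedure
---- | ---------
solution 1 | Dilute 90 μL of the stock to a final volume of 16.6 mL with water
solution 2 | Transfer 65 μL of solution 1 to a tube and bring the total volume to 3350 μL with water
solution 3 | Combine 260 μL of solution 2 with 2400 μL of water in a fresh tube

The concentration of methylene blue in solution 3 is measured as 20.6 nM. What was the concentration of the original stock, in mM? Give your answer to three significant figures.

2.00 mM

Step 1: 90 μL brought to 16.6 mL → factor 16600/90 = 184.44
Step 2: 65 μL brought to 3350 μL → factor 3350/65 = 51.538
Step 3: 260 μL + 2400 μL = 2660 μL total → factor 2660/260 = 10.231
Overall dilution factor = 184.44 × 51.538 × 10.231 = 97254
Stock = 20.6 nM × 97254 = 2.003 × 10^6 nM = 2.00 mM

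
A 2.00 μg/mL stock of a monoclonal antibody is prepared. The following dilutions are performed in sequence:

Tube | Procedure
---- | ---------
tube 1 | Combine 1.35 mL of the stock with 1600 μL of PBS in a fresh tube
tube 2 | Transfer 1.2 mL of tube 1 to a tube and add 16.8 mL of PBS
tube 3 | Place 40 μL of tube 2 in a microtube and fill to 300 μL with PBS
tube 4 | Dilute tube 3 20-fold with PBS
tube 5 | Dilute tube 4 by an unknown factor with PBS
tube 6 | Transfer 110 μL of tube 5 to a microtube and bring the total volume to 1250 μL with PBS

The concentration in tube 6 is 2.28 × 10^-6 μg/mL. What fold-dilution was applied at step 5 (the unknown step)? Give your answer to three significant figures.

Step 1: 1.35 mL + 1600 μL = 2.95 mL total → factor 2.95/1.35 = 2.1852
Step 2: 1.2 mL + 16.8 mL = 18 mL total → factor 18/1.2 = 15
Step 3: 40 μL brought to 300 μL → factor 300/40 = 7.5
Step 4: 20-fold → factor 20
Step 5: unknown factor x
Step 6: 110 μL brought to 1250 μL → factor 1250/110 = 11.364
Product of known-step factors = 55871
Overall factor = 2.00 μg/mL / (2.28 × 10^-6 μg/mL) = 8.7719 × 10^5
x = 8.7719 × 10^5 / 55871 = 15.7

15.7-fold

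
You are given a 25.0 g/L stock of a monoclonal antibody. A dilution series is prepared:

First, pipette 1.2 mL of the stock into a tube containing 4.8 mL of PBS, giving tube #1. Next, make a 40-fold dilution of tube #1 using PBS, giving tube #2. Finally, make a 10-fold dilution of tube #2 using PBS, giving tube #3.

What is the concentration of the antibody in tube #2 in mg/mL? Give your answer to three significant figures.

0.125 mg/mL

Step 1: 1.2 mL + 4.8 mL = 6 mL total → factor 6/1.2 = 5
Step 2: 40-fold → factor 40
Dilution factor through tube #2 = 5 × 40 = 200
[tube #2] = 25.0 g/L / 200 = 0.1250 g/L = 0.125 mg/mL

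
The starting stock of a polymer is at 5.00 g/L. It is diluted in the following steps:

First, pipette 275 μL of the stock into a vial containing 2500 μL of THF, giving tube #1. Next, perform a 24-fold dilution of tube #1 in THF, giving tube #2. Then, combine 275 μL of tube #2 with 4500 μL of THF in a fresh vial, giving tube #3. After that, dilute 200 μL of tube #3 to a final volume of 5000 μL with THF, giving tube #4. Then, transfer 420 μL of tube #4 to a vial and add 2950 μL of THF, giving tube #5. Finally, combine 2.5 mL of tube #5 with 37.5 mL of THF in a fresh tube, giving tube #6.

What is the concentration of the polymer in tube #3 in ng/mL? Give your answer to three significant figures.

1.19 × 10^3 ng/mL

Step 1: 275 μL + 2500 μL = 2775 μL total → factor 2775/275 = 10.091
Step 2: 24-fold → factor 24
Step 3: 275 μL + 4500 μL = 4775 μL total → factor 4775/275 = 17.364
Dilution factor through tube #3 = 10.091 × 24 × 17.364 = 4205.2
[tube #3] = 5.00 g/L / 4205.2 = 0.001189 g/L = 1.19 × 10^3 ng/mL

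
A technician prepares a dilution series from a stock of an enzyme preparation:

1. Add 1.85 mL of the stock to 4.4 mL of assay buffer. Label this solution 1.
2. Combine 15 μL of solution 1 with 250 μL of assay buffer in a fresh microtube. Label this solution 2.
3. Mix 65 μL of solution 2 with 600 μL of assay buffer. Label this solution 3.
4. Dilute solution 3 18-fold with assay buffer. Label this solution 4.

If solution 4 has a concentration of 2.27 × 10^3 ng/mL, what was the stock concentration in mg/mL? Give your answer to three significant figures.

Step 1: 1.85 mL + 4.4 mL = 6.25 mL total → factor 6.25/1.85 = 3.3784
Step 2: 15 μL + 250 μL = 265 μL total → factor 265/15 = 17.667
Step 3: 65 μL + 600 μL = 665 μL total → factor 665/65 = 10.231
Step 4: 18-fold → factor 18
Overall dilution factor = 3.3784 × 17.667 × 10.231 × 18 = 10991
Stock = 2.27 × 10^3 ng/mL × 10991 = 2.495 × 10^7 ng/mL = 24.9 mg/mL

24.9 mg/mL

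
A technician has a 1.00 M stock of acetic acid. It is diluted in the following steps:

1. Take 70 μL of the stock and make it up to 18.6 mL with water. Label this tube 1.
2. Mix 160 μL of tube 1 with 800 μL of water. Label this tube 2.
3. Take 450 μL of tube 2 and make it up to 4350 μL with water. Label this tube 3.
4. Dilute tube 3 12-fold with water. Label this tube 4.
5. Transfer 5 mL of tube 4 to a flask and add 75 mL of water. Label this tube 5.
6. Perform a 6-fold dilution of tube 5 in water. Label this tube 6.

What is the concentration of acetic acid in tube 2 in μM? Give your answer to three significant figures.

627 μM

Step 1: 70 μL brought to 18.6 mL → factor 18600/70 = 265.71
Step 2: 160 μL + 800 μL = 960 μL total → factor 960/160 = 6
Dilution factor through tube 2 = 265.71 × 6 = 1594.3
[tube 2] = 1.00 M / 1594.3 = 0.0006272 M = 627 μM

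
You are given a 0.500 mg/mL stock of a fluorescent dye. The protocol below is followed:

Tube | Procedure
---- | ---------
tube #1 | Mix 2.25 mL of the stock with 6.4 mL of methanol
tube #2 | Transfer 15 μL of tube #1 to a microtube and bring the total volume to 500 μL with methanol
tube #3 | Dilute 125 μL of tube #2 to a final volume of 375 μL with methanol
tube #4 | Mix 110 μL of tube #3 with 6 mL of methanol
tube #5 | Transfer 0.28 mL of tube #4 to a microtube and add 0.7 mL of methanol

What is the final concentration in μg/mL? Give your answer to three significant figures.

0.00669 μg/mL

Step 1: 2.25 mL + 6.4 mL = 8.65 mL total → factor 8.65/2.25 = 3.8444
Step 2: 15 μL brought to 500 μL → factor 500/15 = 33.333
Step 3: 125 μL brought to 375 μL → factor 375/125 = 3
Step 4: 110 μL + 6 mL = 6110 μL total → factor 6110/110 = 55.545
Step 5: 0.28 mL + 0.7 mL = 0.98 mL total → factor 0.98/0.28 = 3.5
Overall dilution factor = 3.8444 × 33.333 × 3 × 55.545 × 3.5 = 74739
Final = 0.500 mg/mL / 74739 = 6.690 × 10^-6 mg/mL = 0.00669 μg/mL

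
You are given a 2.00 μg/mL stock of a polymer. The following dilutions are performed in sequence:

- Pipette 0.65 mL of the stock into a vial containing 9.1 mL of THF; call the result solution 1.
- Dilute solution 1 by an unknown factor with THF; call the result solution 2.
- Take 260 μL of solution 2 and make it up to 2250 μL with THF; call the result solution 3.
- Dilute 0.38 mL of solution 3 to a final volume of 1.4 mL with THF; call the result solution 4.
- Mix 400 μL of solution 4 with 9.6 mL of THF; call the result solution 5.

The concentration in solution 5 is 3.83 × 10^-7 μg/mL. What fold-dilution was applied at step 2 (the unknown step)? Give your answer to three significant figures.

437-fold

Step 1: 0.65 mL + 9.1 mL = 9.75 mL total → factor 9.75/0.65 = 15
Step 2: unknown factor x
Step 3: 260 μL brought to 2250 μL → factor 2250/260 = 8.6538
Step 4: 0.38 mL brought to 1.4 mL → factor 1.4/0.38 = 3.6842
Step 5: 400 μL + 9.6 mL = 10000 μL total → factor 10000/400 = 25
Product of known-step factors = 11956
Overall factor = 2.00 μg/mL / (3.83 × 10^-7 μg/mL) = 5.2219 × 10^6
x = 5.2219 × 10^6 / 11956 = 437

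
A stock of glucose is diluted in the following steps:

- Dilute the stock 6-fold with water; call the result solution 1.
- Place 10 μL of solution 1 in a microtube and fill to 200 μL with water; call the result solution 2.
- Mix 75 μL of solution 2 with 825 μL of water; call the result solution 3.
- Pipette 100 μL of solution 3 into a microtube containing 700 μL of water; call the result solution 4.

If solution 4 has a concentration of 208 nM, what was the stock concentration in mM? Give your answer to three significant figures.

2.40 mM

Step 1: 6-fold → factor 6
Step 2: 10 μL brought to 200 μL → factor 200/10 = 20
Step 3: 75 μL + 825 μL = 900 μL total → factor 900/75 = 12
Step 4: 100 μL + 700 μL = 800 μL total → factor 800/100 = 8
Overall dilution factor = 6 × 20 × 12 × 8 = 11520
Stock = 208 nM × 11520 = 2.396 × 10^6 nM = 2.40 mM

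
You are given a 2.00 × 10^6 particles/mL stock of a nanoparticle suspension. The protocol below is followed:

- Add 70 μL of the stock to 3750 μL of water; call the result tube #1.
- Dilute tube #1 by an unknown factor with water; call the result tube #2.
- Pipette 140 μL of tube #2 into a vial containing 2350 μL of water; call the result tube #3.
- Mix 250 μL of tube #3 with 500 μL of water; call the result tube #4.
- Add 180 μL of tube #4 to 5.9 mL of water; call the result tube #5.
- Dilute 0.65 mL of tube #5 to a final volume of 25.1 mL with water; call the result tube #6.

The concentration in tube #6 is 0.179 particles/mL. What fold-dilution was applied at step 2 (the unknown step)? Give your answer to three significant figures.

2.94-fold

Step 1: 70 μL + 3750 μL = 3820 μL total → factor 3820/70 = 54.571
Step 2: unknown factor x
Step 3: 140 μL + 2350 μL = 2490 μL total → factor 2490/140 = 17.786
Step 4: 250 μL + 500 μL = 750 μL total → factor 750/250 = 3
Step 5: 180 μL + 5.9 mL = 6080 μL total → factor 6080/180 = 33.778
Step 6: 0.65 mL brought to 25.1 mL → factor 25.1/0.65 = 38.615
Product of known-step factors = 3.798 × 10^6
Overall factor = 2.00 × 10^6 particles/mL / (0.179 particles/mL) = 1.1173 × 10^7
x = 1.1173 × 10^7 / 3.798 × 10^6 = 2.94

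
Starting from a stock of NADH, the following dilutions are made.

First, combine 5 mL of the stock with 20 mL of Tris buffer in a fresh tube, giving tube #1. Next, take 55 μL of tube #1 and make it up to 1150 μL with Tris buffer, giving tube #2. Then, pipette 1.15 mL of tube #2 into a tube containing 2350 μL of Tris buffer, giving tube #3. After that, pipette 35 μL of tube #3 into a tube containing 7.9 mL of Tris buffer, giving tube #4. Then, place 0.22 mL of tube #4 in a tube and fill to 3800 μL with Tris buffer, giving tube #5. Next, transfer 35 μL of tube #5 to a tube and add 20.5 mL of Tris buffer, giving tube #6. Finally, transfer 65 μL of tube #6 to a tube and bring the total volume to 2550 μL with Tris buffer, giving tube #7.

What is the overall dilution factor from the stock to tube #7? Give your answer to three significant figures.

Step 1: 5 mL + 20 mL = 25 mL total → factor 25/5 = 5
Step 2: 55 μL brought to 1150 μL → factor 1150/55 = 20.909
Step 3: 1.15 mL + 2350 μL = 3.5 mL total → factor 3.5/1.15 = 3.0435
Step 4: 35 μL + 7.9 mL = 7935 μL total → factor 7935/35 = 226.71
Step 5: 0.22 mL brought to 3800 μL → factor 3.8/0.22 = 17.273
Step 6: 35 μL + 20.5 mL = 20535 μL total → factor 20535/35 = 586.71
Step 7: 65 μL brought to 2550 μL → factor 2550/65 = 39.231
Overall dilution factor = 5 × 20.909 × 3.0435 × 226.71 × 17.273 × 586.71 × 39.231 = 2.8679 × 10^10

2.87 × 10^10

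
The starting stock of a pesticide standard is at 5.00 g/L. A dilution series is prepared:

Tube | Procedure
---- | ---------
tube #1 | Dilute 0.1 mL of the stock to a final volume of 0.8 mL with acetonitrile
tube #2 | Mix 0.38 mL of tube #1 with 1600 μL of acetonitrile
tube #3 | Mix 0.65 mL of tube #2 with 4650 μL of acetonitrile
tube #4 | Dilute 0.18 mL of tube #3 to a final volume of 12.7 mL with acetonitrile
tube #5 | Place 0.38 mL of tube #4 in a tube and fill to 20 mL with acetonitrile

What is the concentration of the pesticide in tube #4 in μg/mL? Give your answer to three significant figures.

Step 1: 0.1 mL brought to 0.8 mL → factor 0.8/0.1 = 8
Step 2: 0.38 mL + 1600 μL = 1.98 mL total → factor 1.98/0.38 = 5.2105
Step 3: 0.65 mL + 4650 μL = 5.3 mL total → factor 5.3/0.65 = 8.1538
Step 4: 0.18 mL brought to 12.7 mL → factor 12.7/0.18 = 70.556
Dilution factor through tube #4 = 8 × 5.2105 × 8.1538 × 70.556 = 23981
[tube #4] = 5.00 g/L / 23981 = 0.0002085 g/L = 0.208 μg/mL

0.208 μg/mL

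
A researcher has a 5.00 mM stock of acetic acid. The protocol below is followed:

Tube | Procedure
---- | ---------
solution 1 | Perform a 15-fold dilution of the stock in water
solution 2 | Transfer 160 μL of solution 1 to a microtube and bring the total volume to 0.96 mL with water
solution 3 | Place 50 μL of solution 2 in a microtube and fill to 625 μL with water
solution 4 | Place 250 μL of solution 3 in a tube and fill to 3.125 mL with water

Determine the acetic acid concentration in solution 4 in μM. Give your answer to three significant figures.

0.356 μM

Step 1: 15-fold → factor 15
Step 2: 160 μL brought to 0.96 mL → factor 960/160 = 6
Step 3: 50 μL brought to 625 μL → factor 625/50 = 12.5
Step 4: 250 μL brought to 3.125 mL → factor 3125/250 = 12.5
Overall dilution factor = 15 × 6 × 12.5 × 12.5 = 14062
Final = 5.00 mM / 14062 = 0.0003556 mM = 0.356 μM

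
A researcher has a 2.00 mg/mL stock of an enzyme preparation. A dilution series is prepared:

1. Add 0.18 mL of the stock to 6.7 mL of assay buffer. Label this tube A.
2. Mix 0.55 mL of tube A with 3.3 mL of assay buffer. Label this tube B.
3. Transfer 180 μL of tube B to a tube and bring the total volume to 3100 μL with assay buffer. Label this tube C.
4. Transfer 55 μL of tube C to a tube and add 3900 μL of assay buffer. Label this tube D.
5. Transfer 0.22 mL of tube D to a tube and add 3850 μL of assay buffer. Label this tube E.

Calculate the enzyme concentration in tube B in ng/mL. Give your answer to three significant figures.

7.48 × 10^3 ng/mL

Step 1: 0.18 mL + 6.7 mL = 6.88 mL total → factor 6.88/0.18 = 38.222
Step 2: 0.55 mL + 3.3 mL = 3.85 mL total → factor 3.85/0.55 = 7
Dilution factor through tube B = 38.222 × 7 = 267.56
[tube B] = 2.00 mg/mL / 267.56 = 0.007475 mg/mL = 7.48 × 10^3 ng/mL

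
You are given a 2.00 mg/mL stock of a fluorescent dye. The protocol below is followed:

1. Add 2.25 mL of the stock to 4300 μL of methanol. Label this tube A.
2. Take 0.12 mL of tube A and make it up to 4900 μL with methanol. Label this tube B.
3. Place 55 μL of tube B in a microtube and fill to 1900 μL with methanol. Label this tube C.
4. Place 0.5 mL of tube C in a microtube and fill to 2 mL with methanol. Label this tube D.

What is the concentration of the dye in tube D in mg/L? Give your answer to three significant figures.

0.122 mg/L

Step 1: 2.25 mL + 4300 μL = 6.55 mL total → factor 6.55/2.25 = 2.9111
Step 2: 0.12 mL brought to 4900 μL → factor 4.9/0.12 = 40.833
Step 3: 55 μL brought to 1900 μL → factor 1900/55 = 34.545
Step 4: 0.5 mL brought to 2 mL → factor 2/0.5 = 4
Overall dilution factor = 2.9111 × 40.833 × 34.545 × 4 = 16426
Final = 2.00 mg/mL / 16426 = 0.0001218 mg/mL = 0.122 mg/L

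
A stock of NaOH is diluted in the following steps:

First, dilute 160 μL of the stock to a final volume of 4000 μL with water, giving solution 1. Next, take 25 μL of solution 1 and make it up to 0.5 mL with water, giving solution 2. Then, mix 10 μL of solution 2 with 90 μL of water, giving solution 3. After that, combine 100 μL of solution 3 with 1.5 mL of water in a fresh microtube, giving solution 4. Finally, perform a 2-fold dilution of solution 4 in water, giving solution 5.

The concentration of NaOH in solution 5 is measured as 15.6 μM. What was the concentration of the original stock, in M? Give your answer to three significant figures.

2.50 M

Step 1: 160 μL brought to 4000 μL → factor 4000/160 = 25
Step 2: 25 μL brought to 0.5 mL → factor 500/25 = 20
Step 3: 10 μL + 90 μL = 100 μL total → factor 100/10 = 10
Step 4: 100 μL + 1.5 mL = 1600 μL total → factor 1600/100 = 16
Step 5: 2-fold → factor 2
Overall dilution factor = 25 × 20 × 10 × 16 × 2 = 1.6 × 10^5
Stock = 15.6 μM × 1.6 × 10^5 = 2.496 × 10^6 μM = 2.50 M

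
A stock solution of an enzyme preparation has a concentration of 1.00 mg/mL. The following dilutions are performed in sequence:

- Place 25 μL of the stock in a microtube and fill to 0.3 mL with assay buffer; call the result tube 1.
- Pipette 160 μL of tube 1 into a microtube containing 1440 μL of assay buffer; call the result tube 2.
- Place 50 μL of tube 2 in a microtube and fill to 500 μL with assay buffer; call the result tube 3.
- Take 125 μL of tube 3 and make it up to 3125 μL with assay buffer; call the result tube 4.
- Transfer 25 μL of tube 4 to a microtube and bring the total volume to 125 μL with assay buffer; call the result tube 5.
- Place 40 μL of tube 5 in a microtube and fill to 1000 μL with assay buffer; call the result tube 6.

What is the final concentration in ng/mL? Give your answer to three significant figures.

0.267 ng/mL

Step 1: 25 μL brought to 0.3 mL → factor 300/25 = 12
Step 2: 160 μL + 1440 μL = 1600 μL total → factor 1600/160 = 10
Step 3: 50 μL brought to 500 μL → factor 500/50 = 10
Step 4: 125 μL brought to 3125 μL → factor 3125/125 = 25
Step 5: 25 μL brought to 125 μL → factor 125/25 = 5
Step 6: 40 μL brought to 1000 μL → factor 1000/40 = 25
Overall dilution factor = 12 × 10 × 10 × 25 × 5 × 25 = 3.75 × 10^6
Final = 1.00 mg/mL / 3.75 × 10^6 = 2.667 × 10^-7 mg/mL = 0.267 ng/mL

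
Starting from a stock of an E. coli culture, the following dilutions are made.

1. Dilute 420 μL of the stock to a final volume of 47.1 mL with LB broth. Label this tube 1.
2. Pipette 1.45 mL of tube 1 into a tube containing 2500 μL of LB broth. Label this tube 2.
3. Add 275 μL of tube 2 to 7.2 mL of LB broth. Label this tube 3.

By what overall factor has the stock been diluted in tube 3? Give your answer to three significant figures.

Step 1: 420 μL brought to 47.1 mL → factor 47100/420 = 112.14
Step 2: 1.45 mL + 2500 μL = 3.95 mL total → factor 3.95/1.45 = 2.7241
Step 3: 275 μL + 7.2 mL = 7475 μL total → factor 7475/275 = 27.182
Overall dilution factor = 112.14 × 2.7241 × 27.182 = 8303.8

8.30 × 10^3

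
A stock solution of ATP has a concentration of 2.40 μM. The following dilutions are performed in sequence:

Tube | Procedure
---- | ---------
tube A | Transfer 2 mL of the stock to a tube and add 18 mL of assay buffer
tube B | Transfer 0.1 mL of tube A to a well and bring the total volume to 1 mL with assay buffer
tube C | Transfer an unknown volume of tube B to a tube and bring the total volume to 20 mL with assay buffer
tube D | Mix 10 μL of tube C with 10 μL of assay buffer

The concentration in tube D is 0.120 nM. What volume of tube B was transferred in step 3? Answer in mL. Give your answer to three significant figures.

0.200 mL

Step 1: 2 mL + 18 mL = 20 mL total → factor 20/2 = 10
Step 2: 0.1 mL brought to 1 mL → factor 1/0.1 = 10
Step 3: v brought to 20 mL → factor = 20 mL/v
Step 4: 10 μL + 10 μL = 20 μL total → factor 20/10 = 2
Product of known-step factors = 200
Overall factor = 2.40 μM / (0.120 nM) = 20000
Step-3 factor = 20000 / 200 = 100
v = 20 mL / 100 = 0.200 mL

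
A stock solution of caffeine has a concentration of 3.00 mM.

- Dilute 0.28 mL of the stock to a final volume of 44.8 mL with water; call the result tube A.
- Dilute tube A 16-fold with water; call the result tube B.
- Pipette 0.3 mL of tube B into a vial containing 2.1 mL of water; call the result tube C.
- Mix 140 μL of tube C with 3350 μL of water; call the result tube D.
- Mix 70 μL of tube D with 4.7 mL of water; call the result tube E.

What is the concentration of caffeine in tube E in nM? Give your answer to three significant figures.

0.0862 nM

Step 1: 0.28 mL brought to 44.8 mL → factor 44.8/0.28 = 160
Step 2: 16-fold → factor 16
Step 3: 0.3 mL + 2.1 mL = 2.4 mL total → factor 2.4/0.3 = 8
Step 4: 140 μL + 3350 μL = 3490 μL total → factor 3490/140 = 24.929
Step 5: 70 μL + 4.7 mL = 4770 μL total → factor 4770/70 = 68.143
Overall dilution factor = 160 × 16 × 8 × 24.929 × 68.143 = 3.4789 × 10^7
Final = 3.00 mM / 3.4789 × 10^7 = 8.623 × 10^-8 mM = 0.0862 nM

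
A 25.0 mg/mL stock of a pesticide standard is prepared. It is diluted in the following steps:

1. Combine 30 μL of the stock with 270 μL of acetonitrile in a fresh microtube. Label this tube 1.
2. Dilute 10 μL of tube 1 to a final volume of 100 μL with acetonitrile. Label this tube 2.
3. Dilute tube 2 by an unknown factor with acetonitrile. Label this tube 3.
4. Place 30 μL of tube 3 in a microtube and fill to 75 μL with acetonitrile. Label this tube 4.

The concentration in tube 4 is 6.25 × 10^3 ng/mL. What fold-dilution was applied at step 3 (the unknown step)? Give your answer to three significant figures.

Step 1: 30 μL + 270 μL = 300 μL total → factor 300/30 = 10
Step 2: 10 μL brought to 100 μL → factor 100/10 = 10
Step 3: unknown factor x
Step 4: 30 μL brought to 75 μL → factor 75/30 = 2.5
Product of known-step factors = 250
Overall factor = 25.0 mg/mL / (6.25 × 10^3 ng/mL) = 4000
x = 4000 / 250 = 16.0

16.0-fold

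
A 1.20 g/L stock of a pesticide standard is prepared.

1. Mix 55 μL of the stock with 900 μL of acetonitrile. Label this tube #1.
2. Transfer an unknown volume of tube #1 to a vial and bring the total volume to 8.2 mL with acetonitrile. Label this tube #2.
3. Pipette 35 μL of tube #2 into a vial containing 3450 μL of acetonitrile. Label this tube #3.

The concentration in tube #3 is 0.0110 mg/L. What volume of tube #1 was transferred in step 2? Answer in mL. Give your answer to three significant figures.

Step 1: 55 μL + 900 μL = 955 μL total → factor 955/55 = 17.364
Step 2: v brought to 8.2 mL → factor = 8.2 mL/v
Step 3: 35 μL + 3450 μL = 3485 μL total → factor 3485/35 = 99.571
Product of known-step factors = 1728.9
Overall factor = 1.20 g/L / (0.0110 mg/L) = 1.0909 × 10^5
Step-2 factor = 1.0909 × 10^5 / 1728.9 = 63.098
v = 8.2 mL / 63.098 = 0.130 mL

0.130 mL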